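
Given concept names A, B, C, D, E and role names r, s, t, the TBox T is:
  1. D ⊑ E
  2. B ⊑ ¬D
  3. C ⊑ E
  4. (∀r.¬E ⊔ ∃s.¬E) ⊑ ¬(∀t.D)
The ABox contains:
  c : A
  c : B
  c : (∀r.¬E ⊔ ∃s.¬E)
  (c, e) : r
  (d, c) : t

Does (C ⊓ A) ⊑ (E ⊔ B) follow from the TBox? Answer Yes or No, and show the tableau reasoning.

Yes

1. (C ⊓ A) ⊑ (E ⊔ B)  ⇔  ((C ⊓ A) ⊓ (¬E ⊓ ¬B)) unsat w.r.t. T
   all branches close; clash {E, ¬E} at x₀
2. Hence (C ⊓ A) ⊑ (E ⊔ B): entailed.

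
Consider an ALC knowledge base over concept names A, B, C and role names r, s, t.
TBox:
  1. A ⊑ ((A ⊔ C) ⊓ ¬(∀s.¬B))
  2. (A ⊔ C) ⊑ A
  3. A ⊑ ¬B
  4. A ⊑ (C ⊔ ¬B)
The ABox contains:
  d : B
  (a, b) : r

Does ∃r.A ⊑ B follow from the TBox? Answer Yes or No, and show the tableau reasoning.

No

1. ∃r.A ⊑ B  ⇔  (∃r.A ⊓ ¬B) unsat w.r.t. T
   open: L(x₀) ⊇ {¬A, ¬B, ¬C, ∃r.A} (+ ∃-successors)
2. Hence ∃r.A ⊑ B: not entailed.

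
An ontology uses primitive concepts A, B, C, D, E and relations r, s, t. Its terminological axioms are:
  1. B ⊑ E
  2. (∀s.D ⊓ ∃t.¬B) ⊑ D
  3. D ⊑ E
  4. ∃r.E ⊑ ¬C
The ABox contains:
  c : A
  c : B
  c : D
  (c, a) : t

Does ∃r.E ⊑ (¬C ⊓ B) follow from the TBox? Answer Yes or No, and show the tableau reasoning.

No

1. ∃r.E ⊑ (¬C ⊓ B)  ⇔  (∃r.E ⊓ (C ⊔ ¬B)) unsat w.r.t. T
   apply at x₀: ∃r.E⊑¬C
   open: L(x₀) ⊇ {¬B, ¬C, ¬D, ∃r.E, ∃s.¬D} (+ ∃-successors)
2. Hence ∃r.E ⊑ (¬C ⊓ B): not entailed.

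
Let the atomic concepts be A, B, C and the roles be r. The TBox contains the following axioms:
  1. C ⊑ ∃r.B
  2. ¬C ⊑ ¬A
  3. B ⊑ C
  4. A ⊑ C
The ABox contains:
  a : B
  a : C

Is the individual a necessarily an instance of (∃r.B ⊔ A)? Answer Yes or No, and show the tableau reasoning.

1. a : (∃r.B ⊔ A)?  L(a) = {B, C} ∪ {(∀r.¬B ⊓ ¬A)}
   clash {B, ¬B} at an ∃-successor — a ∈ (∃r.B ⊔ A)
2. Hence a : (∃r.B ⊔ A): entailed.

Yes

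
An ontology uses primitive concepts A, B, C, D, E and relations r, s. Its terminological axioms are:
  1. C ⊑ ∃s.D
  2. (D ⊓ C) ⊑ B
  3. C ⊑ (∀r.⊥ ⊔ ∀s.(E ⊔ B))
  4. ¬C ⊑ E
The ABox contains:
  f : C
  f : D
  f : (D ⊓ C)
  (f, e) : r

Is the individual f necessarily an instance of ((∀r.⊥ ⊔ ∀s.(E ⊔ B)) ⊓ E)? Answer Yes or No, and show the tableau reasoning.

1. f : ((∀r.⊥ ⊔ ∀s.(E ⊔ B)) ⊓ E)?  L(f) = {C, D, (D ⊓ C)} ∪ {((∃r.⊤ ⊓ ∃s.(¬E ⊓ ¬B)) ⊔ ¬E)}
   apply at f: C⊑∃s.D; (D ⊓ C)⊑B; C⊑(∀r.⊥ ⊔ ∀s.(E ⊔ B))
   open: L(f) ⊇ {B, C, D, ¬E, ∀s.(E ⊔ B), …} (+ ∃-successors) — f ∉ ((∀r.⊥ ⊔ ∀s.(E ⊔ B)) ⊓ E) possible
2. Hence f : ((∀r.⊥ ⊔ ∀s.(E ⊔ B)) ⊓ E): not entailed.

No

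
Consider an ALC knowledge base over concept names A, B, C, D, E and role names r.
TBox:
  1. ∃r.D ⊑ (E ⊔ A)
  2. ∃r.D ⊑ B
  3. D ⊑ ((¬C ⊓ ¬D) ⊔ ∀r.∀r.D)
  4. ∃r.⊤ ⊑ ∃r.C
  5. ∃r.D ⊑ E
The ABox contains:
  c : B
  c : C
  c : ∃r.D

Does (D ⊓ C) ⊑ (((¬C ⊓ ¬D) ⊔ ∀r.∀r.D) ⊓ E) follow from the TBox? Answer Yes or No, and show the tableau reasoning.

1. (D ⊓ C) ⊑ (((¬C ⊓ ¬D) ⊔ ∀r.∀r.D) ⊓ E)  ⇔  ((D ⊓ C) ⊓ (((C ⊔ D) ⊓ ∃r.∃r.¬D) ⊔ ¬E)) unsat w.r.t. T
   apply at x₀: D⊑((¬C ⊓ ¬D) ⊔ ∀r.∀r.D)
   open: L(x₀) ⊇ {C, D, ¬E, ∀r.¬D, ∀r.∀r.D, …}
2. Hence (D ⊓ C) ⊑ (((¬C ⊓ ¬D) ⊔ ∀r.∀r.D) ⊓ E): not entailed.

No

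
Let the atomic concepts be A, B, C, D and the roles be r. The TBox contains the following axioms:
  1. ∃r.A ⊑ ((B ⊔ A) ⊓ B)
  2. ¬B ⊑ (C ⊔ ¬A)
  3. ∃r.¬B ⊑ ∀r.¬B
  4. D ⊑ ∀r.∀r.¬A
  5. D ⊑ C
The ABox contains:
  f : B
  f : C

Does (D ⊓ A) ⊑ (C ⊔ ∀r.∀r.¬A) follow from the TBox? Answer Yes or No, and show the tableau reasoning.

Yes

1. (D ⊓ A) ⊑ (C ⊔ ∀r.∀r.¬A)  ⇔  ((D ⊓ A) ⊓ (¬C ⊓ ∃r.∃r.A)) unsat w.r.t. T
   all branches close; clash {C, ¬C} at x₀
2. Hence (D ⊓ A) ⊑ (C ⊔ ∀r.∀r.¬A): entailed.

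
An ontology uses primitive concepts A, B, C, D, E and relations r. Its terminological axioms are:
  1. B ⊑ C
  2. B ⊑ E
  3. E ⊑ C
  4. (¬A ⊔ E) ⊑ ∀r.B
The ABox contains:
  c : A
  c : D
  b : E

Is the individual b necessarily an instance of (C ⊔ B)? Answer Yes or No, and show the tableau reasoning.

Yes

1. b : (C ⊔ B)?  L(b) = {E} ∪ {(¬C ⊓ ¬B)}
   clash {C, ¬C} at b — b ∈ (C ⊔ B)
2. Hence b : (C ⊔ B): entailed.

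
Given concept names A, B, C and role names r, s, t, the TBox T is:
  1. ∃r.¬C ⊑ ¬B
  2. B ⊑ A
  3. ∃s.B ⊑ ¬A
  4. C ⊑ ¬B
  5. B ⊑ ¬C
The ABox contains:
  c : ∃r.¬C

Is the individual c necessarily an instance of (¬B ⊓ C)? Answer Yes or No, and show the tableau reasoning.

1. c : (¬B ⊓ C)?  L(c) = {∃r.¬C} ∪ {(B ⊔ ¬C)}
   apply at c: ∃r.¬C⊑¬B
   open: L(c) ⊇ {¬B, ¬C, ∀s.¬B, ∃r.¬C} (+ ∃-successors) — c ∉ (¬B ⊓ C) possible
2. Hence c : (¬B ⊓ C): not entailed.

No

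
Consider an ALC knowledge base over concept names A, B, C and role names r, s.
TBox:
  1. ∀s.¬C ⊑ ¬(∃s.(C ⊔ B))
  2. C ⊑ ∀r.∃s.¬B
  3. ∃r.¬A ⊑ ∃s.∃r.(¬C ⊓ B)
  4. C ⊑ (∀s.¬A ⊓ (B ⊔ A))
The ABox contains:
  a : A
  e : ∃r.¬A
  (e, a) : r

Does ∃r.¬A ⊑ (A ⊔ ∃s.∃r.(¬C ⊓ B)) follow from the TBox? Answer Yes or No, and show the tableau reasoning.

Yes

1. ∃r.¬A ⊑ (A ⊔ ∃s.∃r.(¬C ⊓ B))  ⇔  (∃r.¬A ⊓ (¬A ⊓ ∀s.∀r.(C ⊔ ¬B))) unsat w.r.t. T
   all branches close; clash {A, ¬A} at x₀
2. Hence ∃r.¬A ⊑ (A ⊔ ∃s.∃r.(¬C ⊓ B)): entailed.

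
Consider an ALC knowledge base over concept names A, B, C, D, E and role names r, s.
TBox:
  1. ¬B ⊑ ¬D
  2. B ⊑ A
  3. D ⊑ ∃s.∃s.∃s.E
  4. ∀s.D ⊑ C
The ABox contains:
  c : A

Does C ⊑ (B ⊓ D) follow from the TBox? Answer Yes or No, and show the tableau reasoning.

No

1. C ⊑ (B ⊓ D)  ⇔  (C ⊓ (¬B ⊔ ¬D)) unsat w.r.t. T
   open: L(x₀) ⊇ {A, B, C, ¬D}
2. Hence C ⊑ (B ⊓ D): not entailed.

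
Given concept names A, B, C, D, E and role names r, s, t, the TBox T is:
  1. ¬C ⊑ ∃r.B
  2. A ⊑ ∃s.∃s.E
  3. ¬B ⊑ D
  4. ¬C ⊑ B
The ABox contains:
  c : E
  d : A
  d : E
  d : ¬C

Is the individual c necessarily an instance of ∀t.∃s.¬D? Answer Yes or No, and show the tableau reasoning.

No

1. c : ∀t.∃s.¬D?  L(c) = {E} ∪ {∃t.∀s.D}
   open: L(c) ⊇ {B, C, E, ¬A, ∃t.∀s.D} (+ ∃-successors) — c ∉ ∀t.∃s.¬D possible
2. Hence c : ∀t.∃s.¬D: not entailed.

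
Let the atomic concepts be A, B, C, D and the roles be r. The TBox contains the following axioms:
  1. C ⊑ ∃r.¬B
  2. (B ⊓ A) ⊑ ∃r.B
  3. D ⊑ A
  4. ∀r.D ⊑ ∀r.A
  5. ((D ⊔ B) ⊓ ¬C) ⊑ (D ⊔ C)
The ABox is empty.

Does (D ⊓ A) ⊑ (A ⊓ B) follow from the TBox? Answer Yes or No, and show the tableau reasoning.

1. (D ⊓ A) ⊑ (A ⊓ B)  ⇔  ((D ⊓ A) ⊓ (¬A ⊔ ¬B)) unsat w.r.t. T
   open: L(x₀) ⊇ {A, D, ¬B, ¬C, ∃r.¬D} (+ ∃-successors)
2. Hence (D ⊓ A) ⊑ (A ⊓ B): not entailed.

No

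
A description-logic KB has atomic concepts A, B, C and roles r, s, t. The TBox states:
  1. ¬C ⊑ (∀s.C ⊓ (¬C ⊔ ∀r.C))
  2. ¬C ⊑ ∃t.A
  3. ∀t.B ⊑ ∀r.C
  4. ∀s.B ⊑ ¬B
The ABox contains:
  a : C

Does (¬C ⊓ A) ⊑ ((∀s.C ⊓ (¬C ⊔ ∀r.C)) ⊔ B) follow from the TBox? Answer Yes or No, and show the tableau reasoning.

Yes

1. (¬C ⊓ A) ⊑ ((∀s.C ⊓ (¬C ⊔ ∀r.C)) ⊔ B)  ⇔  ((¬C ⊓ A) ⊓ ((∃s.¬C ⊔ (C ⊓ ∃r.¬C)) ⊓ ¬B)) unsat w.r.t. T
   all branches close; clash {C, ¬C} at x₀
2. Hence (¬C ⊓ A) ⊑ ((∀s.C ⊓ (¬C ⊔ ∀r.C)) ⊔ B): entailed.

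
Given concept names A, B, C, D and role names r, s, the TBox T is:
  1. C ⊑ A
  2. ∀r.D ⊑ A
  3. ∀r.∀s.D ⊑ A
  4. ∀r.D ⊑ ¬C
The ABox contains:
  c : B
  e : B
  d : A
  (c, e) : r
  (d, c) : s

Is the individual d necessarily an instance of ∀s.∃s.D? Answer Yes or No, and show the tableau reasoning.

No

1. d : ∀s.∃s.D?  L(d) = {A} ∪ {∃s.∀s.¬D}
   open: L(d) ⊇ {A, ∃r.¬D, ∃s.∀s.¬D} (+ ∃-successors) — d ∉ ∀s.∃s.D possible
2. Hence d : ∀s.∃s.D: not entailed.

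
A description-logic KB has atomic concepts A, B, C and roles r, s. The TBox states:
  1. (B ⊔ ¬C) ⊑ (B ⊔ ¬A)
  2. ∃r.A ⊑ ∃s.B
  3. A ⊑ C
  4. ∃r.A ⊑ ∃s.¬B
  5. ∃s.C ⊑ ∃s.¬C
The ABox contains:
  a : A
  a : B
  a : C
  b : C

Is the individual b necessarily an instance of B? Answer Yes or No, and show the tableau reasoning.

1. b : B?  L(b) = {C} ∪ {¬B}
   open: L(b) ⊇ {C, ¬B, ∀r.¬A, ∀s.¬C} — b ∉ B possible
2. Hence b : B: not entailed.

No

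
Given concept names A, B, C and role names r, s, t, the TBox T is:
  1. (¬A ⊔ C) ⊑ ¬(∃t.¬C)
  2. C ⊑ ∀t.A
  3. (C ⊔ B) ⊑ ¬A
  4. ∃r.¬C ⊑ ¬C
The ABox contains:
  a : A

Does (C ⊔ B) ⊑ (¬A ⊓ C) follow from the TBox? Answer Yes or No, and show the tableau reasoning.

1. (C ⊔ B) ⊑ (¬A ⊓ C)  ⇔  ((C ⊔ B) ⊓ (A ⊔ ¬C)) unsat w.r.t. T
   apply at x₀: (C ⊔ B)⊑¬A
   open: L(x₀) ⊇ {B, ¬A, ¬C, ∀t.C}
2. Hence (C ⊔ B) ⊑ (¬A ⊓ C): not entailed.

No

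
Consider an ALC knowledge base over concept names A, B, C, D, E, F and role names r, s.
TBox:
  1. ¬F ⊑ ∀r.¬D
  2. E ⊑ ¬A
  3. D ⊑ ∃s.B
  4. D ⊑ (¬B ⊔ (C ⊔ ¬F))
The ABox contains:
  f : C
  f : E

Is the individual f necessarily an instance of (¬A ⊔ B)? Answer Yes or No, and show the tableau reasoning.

Yes

1. f : (¬A ⊔ B)?  L(f) = {C, E} ∪ {(A ⊓ ¬B)}
   clash {A, ¬A} at f — f ∈ (¬A ⊔ B)
2. Hence f : (¬A ⊔ B): entailed.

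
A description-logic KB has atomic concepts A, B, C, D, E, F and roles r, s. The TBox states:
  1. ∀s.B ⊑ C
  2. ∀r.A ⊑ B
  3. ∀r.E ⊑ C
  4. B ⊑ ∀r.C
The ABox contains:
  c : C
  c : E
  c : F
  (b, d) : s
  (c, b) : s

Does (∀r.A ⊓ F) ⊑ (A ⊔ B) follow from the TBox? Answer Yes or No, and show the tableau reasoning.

Yes

1. (∀r.A ⊓ F) ⊑ (A ⊔ B)  ⇔  ((∀r.A ⊓ F) ⊓ (¬A ⊓ ¬B)) unsat w.r.t. T
   all branches close; clash {B, ¬B} at x₀
2. Hence (∀r.A ⊓ F) ⊑ (A ⊔ B): entailed.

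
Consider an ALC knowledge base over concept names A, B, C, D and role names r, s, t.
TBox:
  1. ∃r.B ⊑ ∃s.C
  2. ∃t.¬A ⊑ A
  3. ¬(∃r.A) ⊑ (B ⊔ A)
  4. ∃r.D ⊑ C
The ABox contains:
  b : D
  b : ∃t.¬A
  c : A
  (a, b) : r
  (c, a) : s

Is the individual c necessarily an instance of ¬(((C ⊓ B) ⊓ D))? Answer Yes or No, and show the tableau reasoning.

No

1. c : ¬(((C ⊓ B) ⊓ D))?  L(c) = {A} ∪ {((C ⊓ B) ⊓ D)}
   open: L(c) ⊇ {A, B, C, D, ∀r.¬B, …} (+ ∃-successors) — c ∉ ¬(((C ⊓ B) ⊓ D)) possible
2. Hence c : ¬(((C ⊓ B) ⊓ D)): not entailed.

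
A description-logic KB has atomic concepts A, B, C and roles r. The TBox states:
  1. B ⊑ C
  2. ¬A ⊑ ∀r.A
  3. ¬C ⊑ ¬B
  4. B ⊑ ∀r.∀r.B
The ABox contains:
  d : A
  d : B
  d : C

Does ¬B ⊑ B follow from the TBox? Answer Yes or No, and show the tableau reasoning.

1. ¬B ⊑ B  ⇔  (¬B ⊓ ¬B) unsat w.r.t. T
   open: L(x₀) ⊇ {A, ¬B}
2. Hence ¬B ⊑ B: not entailed.

No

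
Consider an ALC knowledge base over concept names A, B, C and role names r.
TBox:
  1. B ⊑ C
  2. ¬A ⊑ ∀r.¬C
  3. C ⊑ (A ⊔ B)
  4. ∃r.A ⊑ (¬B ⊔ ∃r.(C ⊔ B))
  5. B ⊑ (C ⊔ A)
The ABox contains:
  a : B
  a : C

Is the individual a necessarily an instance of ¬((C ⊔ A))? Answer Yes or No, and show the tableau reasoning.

1. a : ¬((C ⊔ A))?  L(a) = {B, C} ∪ {(C ⊔ A)}
   apply at a: C⊑(A ⊔ B)
   open: L(a) ⊇ {A, B, C, ∀r.¬A} — a ∉ ¬((C ⊔ A)) possible
2. Hence a : ¬((C ⊔ A)): not entailed.

No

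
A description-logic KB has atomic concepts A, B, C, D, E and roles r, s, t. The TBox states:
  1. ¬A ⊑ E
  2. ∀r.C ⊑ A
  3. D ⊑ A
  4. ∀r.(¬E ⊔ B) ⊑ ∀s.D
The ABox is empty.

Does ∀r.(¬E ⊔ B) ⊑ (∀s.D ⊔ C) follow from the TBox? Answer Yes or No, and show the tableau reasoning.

1. ∀r.(¬E ⊔ B) ⊑ (∀s.D ⊔ C)  ⇔  (∀r.(¬E ⊔ B) ⊓ (∃s.¬D ⊓ ¬C)) unsat w.r.t. T
   all branches close; clash {D, ¬D} at an ∃-successor
2. Hence ∀r.(¬E ⊔ B) ⊑ (∀s.D ⊔ C): entailed.

Yes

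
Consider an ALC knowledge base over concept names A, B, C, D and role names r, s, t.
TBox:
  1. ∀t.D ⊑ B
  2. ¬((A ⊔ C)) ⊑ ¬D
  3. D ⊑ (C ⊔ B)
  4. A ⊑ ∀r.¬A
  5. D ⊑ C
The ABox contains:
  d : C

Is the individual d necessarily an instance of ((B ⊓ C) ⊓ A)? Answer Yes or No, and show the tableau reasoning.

1. d : ((B ⊓ C) ⊓ A)?  L(d) = {C} ∪ {((¬B ⊔ ¬C) ⊔ ¬A)}
   open: L(d) ⊇ {C, ¬A, ¬B, ¬D, ∃t.¬D} (+ ∃-successors) — d ∉ ((B ⊓ C) ⊓ A) possible
2. Hence d : ((B ⊓ C) ⊓ A): not entailed.

No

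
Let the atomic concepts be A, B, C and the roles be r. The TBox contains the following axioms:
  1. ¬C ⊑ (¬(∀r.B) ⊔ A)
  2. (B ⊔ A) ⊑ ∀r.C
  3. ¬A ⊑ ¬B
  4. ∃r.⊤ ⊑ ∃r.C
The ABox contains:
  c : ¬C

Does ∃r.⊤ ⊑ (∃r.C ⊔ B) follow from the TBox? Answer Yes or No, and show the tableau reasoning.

1. ∃r.⊤ ⊑ (∃r.C ⊔ B)  ⇔  (∃r.⊤ ⊓ (∀r.¬C ⊓ ¬B)) unsat w.r.t. T
   all branches close; clash {C, ¬C} at an ∃-successor
2. Hence ∃r.⊤ ⊑ (∃r.C ⊔ B): entailed.

Yes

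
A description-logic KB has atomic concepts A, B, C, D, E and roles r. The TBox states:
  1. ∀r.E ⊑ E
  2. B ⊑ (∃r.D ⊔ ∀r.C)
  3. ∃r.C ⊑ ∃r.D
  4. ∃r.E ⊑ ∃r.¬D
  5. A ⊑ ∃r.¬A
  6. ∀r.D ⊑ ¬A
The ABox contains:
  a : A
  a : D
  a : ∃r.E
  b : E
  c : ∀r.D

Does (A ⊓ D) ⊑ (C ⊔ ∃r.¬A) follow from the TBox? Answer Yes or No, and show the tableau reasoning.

Yes

1. (A ⊓ D) ⊑ (C ⊔ ∃r.¬A)  ⇔  ((A ⊓ D) ⊓ (¬C ⊓ ∀r.A)) unsat w.r.t. T
   all branches close; clash {A, ¬A} at an ∃-successor
2. Hence (A ⊓ D) ⊑ (C ⊔ ∃r.¬A): entailed.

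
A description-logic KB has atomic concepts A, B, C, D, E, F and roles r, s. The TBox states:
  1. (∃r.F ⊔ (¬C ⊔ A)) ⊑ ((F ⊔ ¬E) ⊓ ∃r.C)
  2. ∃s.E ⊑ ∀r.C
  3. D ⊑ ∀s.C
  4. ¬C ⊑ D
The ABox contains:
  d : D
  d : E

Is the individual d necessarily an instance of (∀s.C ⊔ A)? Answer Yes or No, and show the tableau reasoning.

1. d : (∀s.C ⊔ A)?  L(d) = {D, E} ∪ {(∃s.¬C ⊓ ¬A)}
   clash {E, ¬E} at d — d ∈ (∀s.C ⊔ A)
2. Hence d : (∀s.C ⊔ A): entailed.

Yes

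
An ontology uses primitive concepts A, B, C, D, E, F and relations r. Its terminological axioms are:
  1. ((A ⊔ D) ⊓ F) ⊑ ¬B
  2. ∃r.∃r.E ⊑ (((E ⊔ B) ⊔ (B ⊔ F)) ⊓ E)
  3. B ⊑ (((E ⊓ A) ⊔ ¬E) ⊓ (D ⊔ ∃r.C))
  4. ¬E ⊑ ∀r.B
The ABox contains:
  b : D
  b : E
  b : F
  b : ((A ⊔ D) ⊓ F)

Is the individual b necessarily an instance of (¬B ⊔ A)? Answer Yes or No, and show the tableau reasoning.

Yes

1. b : (¬B ⊔ A)?  L(b) = {D, E, F, ((A ⊔ D) ⊓ F)} ∪ {(B ⊓ ¬A)}
   clash {B, ¬B} at b — b ∈ (¬B ⊔ A)
2. Hence b : (¬B ⊔ A): entailed.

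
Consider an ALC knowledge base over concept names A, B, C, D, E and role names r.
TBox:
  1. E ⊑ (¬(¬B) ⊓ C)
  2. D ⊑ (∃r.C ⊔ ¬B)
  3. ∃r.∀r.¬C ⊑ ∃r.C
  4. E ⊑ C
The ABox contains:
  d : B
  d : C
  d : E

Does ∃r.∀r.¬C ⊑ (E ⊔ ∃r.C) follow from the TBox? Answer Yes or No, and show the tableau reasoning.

1. ∃r.∀r.¬C ⊑ (E ⊔ ∃r.C)  ⇔  (∃r.∀r.¬C ⊓ (¬E ⊓ ∀r.¬C)) unsat w.r.t. T
   all branches close; clash {C, ¬C} at an ∃-successor
2. Hence ∃r.∀r.¬C ⊑ (E ⊔ ∃r.C): entailed.

Yes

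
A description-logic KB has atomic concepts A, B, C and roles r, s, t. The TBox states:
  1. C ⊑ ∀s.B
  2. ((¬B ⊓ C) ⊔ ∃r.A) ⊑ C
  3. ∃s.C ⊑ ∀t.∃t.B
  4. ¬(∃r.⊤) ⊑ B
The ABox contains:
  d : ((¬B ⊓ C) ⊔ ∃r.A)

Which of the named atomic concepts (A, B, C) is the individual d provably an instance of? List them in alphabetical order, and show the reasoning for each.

1. d : A?  L(d) = {((¬B ⊓ C) ⊔ ∃r.A)} ∪ {¬A}
   apply at d: ((¬B ⊓ C) ⊔ ∃r.A)⊑C
   open: L(d) ⊇ {C, ¬A, ¬B, ∀s.B, ∀s.¬C, …} (+ ∃-successors) — d ∉ A possible
2. d : B?  L(d) = {((¬B ⊓ C) ⊔ ∃r.A)} ∪ {¬B}
   apply at d: ((¬B ⊓ C) ⊔ ∃r.A)⊑C
   open: L(d) ⊇ {C, ¬B, ∀s.B, ∀s.¬C, ∃r.⊤} (+ ∃-successors) — d ∉ B possible
3. d : C?  L(d) = {((¬B ⊓ C) ⊔ ∃r.A)} ∪ {¬C}
   clash {C, ¬C} at d — d ∈ C
4. Entailed for d: {C}

{C}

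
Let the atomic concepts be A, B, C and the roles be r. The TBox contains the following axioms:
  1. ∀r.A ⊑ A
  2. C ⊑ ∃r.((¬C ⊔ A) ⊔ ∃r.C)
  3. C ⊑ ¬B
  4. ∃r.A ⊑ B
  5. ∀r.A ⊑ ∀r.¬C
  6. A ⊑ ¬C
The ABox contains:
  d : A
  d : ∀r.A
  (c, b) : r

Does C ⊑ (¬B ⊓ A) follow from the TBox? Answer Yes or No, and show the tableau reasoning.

1. C ⊑ (¬B ⊓ A)  ⇔  (C ⊓ (B ⊔ ¬A)) unsat w.r.t. T
   apply at x₀: C⊑∃r.((¬C ⊔ A) ⊔ ∃r.C); C⊑¬B
   open: L(x₀) ⊇ {C, ¬A, ¬B, ∀r.¬A, ∃r.((¬C ⊔ A) ⊔ ∃r.C), …} (+ ∃-successors)
2. Hence C ⊑ (¬B ⊓ A): not entailed.

No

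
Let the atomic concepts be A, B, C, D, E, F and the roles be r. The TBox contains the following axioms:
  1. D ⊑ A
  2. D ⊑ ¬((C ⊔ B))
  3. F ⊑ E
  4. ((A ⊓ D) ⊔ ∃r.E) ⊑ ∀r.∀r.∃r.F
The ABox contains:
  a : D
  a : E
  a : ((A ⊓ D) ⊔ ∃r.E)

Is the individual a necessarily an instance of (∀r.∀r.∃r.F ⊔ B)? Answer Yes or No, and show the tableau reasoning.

Yes

1. a : (∀r.∀r.∃r.F ⊔ B)?  L(a) = {D, E, ((A ⊓ D) ⊔ ∃r.E)} ∪ {(∃r.∃r.∀r.¬F ⊓ ¬B)}
   clash {F, ¬F} at an ∃-successor — a ∈ (∀r.∀r.∃r.F ⊔ B)
2. Hence a : (∀r.∀r.∃r.F ⊔ B): entailed.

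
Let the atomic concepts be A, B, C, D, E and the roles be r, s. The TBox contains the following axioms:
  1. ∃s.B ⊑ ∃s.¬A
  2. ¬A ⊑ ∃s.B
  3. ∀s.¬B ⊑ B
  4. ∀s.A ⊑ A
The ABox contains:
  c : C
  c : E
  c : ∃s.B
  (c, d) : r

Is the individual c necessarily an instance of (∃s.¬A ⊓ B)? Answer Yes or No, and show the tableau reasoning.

1. c : (∃s.¬A ⊓ B)?  L(c) = {C, E, ∃s.B} ∪ {(∀s.A ⊔ ¬B)}
   apply at c: ∃s.B⊑∃s.¬A
   open: L(c) ⊇ {C, E, ¬B, ∃s.B, ∃s.¬A} (+ ∃-successors) — c ∉ (∃s.¬A ⊓ B) possible
2. Hence c : (∃s.¬A ⊓ B): not entailed.

No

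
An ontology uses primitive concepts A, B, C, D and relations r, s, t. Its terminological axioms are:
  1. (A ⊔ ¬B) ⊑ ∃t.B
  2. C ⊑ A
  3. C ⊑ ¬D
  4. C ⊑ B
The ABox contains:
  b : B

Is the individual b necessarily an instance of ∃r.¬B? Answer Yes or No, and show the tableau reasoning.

No

1. b : ∃r.¬B?  L(b) = {B} ∪ {∀r.B}
   open: L(b) ⊇ {B, ¬A, ¬C, ∀r.B} — b ∉ ∃r.¬B possible
2. Hence b : ∃r.¬B: not entailed.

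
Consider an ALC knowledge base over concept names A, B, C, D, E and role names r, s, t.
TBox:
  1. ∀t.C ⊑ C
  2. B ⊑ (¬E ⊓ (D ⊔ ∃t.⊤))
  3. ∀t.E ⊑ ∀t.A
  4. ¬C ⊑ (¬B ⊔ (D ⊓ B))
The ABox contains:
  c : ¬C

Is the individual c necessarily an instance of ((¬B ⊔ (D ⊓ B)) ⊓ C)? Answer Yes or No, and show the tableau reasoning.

1. c : ((¬B ⊔ (D ⊓ B)) ⊓ C)?  L(c) = {¬C} ∪ {((B ⊓ (¬D ⊔ ¬B)) ⊔ ¬C)}
   apply at c: ¬C⊑(¬B ⊔ (D ⊓ B))
   open: L(c) ⊇ {¬B, ¬C, ∃t.¬C, ∃t.¬E} (+ ∃-successors) — c ∉ ((¬B ⊔ (D ⊓ B)) ⊓ C) possible
2. Hence c : ((¬B ⊔ (D ⊓ B)) ⊓ C): not entailed.

No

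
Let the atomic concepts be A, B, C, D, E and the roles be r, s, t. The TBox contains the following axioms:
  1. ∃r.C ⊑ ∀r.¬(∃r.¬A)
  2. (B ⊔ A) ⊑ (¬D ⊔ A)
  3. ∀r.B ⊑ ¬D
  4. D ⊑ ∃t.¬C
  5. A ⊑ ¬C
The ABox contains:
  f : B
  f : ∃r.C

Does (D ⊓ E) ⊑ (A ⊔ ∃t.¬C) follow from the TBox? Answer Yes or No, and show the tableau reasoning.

Yes

1. (D ⊓ E) ⊑ (A ⊔ ∃t.¬C)  ⇔  ((D ⊓ E) ⊓ (¬A ⊓ ∀t.C)) unsat w.r.t. T
   all branches close; clash {A, ¬A} at x₀
2. Hence (D ⊓ E) ⊑ (A ⊔ ∃t.¬C): entailed.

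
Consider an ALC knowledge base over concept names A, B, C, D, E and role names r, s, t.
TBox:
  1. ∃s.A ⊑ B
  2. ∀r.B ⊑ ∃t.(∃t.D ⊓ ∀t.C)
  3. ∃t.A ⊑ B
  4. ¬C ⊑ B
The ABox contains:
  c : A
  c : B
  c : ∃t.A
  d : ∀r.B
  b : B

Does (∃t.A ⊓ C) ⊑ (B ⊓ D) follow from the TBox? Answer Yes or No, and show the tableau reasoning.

No

1. (∃t.A ⊓ C) ⊑ (B ⊓ D)  ⇔  ((∃t.A ⊓ C) ⊓ (¬B ⊔ ¬D)) unsat w.r.t. T
   apply at x₀: ∃t.A⊑B
   open: L(x₀) ⊇ {B, C, ¬D, ∀s.¬A, ∃r.¬B, …} (+ ∃-successors)
2. Hence (∃t.A ⊓ C) ⊑ (B ⊓ D): not entailed.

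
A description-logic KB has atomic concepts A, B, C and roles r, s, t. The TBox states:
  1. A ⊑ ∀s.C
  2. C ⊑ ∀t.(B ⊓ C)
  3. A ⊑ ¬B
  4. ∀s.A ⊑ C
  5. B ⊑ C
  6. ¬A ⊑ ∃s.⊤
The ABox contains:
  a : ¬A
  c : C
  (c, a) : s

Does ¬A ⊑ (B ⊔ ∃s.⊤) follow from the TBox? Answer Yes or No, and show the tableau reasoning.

1. ¬A ⊑ (B ⊔ ∃s.⊤)  ⇔  (¬A ⊓ (¬B ⊓ ∀s.⊥)) unsat w.r.t. T
   all branches close; clash ⊥ at an ∃-successor
2. Hence ¬A ⊑ (B ⊔ ∃s.⊤): entailed.

Yes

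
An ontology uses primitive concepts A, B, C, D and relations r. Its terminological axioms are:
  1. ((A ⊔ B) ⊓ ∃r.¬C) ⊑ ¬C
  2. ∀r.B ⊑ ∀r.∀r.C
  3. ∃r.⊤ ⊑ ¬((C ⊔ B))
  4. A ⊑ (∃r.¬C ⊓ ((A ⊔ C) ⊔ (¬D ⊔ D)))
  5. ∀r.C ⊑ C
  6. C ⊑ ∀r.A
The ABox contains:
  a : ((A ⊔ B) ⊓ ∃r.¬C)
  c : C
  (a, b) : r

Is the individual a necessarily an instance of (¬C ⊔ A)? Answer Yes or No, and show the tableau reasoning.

Yes

1. a : (¬C ⊔ A)?  L(a) = {((A ⊔ B) ⊓ ∃r.¬C)} ∪ {(C ⊓ ¬A)}
   clash {B, ¬B} at a — a ∈ (¬C ⊔ A)
2. Hence a : (¬C ⊔ A): entailed.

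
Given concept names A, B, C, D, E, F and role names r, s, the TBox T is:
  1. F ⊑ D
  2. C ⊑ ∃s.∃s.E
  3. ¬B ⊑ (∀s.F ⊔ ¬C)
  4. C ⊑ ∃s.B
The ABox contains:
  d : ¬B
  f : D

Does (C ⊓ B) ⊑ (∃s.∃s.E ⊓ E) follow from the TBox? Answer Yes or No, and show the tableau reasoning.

1. (C ⊓ B) ⊑ (∃s.∃s.E ⊓ E)  ⇔  ((C ⊓ B) ⊓ (∀s.∀s.¬E ⊔ ¬E)) unsat w.r.t. T
   apply at x₀: C⊑∃s.∃s.E; C⊑∃s.B
   open: L(x₀) ⊇ {B, C, ¬E, ¬F, ∃s.B, …} (+ ∃-successors)
2. Hence (C ⊓ B) ⊑ (∃s.∃s.E ⊓ E): not entailed.

No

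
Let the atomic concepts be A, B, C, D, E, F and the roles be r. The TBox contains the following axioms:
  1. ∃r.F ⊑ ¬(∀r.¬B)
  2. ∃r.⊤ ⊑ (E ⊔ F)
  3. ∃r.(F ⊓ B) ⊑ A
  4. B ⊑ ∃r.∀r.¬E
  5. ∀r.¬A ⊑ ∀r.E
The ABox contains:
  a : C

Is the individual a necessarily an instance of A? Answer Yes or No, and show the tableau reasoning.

No

1. a : A?  L(a) = {C} ∪ {¬A}
   open: L(a) ⊇ {C, ¬A, ¬B, ∀r.(¬F ⊔ ¬B), ∀r.E, …} — a ∉ A possible
2. Hence a : A: not entailed.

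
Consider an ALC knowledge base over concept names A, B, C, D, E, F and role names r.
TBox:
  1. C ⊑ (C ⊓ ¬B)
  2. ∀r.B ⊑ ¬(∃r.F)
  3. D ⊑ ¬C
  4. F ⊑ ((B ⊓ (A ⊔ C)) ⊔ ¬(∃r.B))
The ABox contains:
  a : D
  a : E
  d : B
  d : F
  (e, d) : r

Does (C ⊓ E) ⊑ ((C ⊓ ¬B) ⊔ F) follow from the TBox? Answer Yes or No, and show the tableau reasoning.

1. (C ⊓ E) ⊑ ((C ⊓ ¬B) ⊔ F)  ⇔  ((C ⊓ E) ⊓ ((¬C ⊔ B) ⊓ ¬F)) unsat w.r.t. T
   all branches close; clash {C, ¬C} at x₀
2. Hence (C ⊓ E) ⊑ ((C ⊓ ¬B) ⊔ F): entailed.

Yes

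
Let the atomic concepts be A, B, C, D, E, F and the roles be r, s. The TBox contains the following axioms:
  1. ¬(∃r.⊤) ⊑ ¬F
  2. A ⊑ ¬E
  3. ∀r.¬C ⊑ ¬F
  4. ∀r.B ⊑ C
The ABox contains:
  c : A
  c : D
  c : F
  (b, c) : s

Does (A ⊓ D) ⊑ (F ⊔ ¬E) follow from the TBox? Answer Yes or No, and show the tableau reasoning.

Yes

1. (A ⊓ D) ⊑ (F ⊔ ¬E)  ⇔  ((A ⊓ D) ⊓ (¬F ⊓ E)) unsat w.r.t. T
   all branches close; clash {E, ¬E} at x₀
2. Hence (A ⊓ D) ⊑ (F ⊔ ¬E): entailed.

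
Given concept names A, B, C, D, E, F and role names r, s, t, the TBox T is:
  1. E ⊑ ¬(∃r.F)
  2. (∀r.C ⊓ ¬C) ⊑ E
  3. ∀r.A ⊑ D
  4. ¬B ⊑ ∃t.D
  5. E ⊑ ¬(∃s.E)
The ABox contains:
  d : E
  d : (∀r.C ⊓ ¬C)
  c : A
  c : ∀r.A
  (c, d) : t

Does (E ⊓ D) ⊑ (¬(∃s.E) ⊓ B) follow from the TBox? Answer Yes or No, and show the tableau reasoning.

No

1. (E ⊓ D) ⊑ (¬(∃s.E) ⊓ B)  ⇔  ((E ⊓ D) ⊓ (∃s.E ⊔ ¬B)) unsat w.r.t. T
   apply at x₀: E⊑¬(∃r.F); E⊑¬(∃s.E)
   open: L(x₀) ⊇ {D, E, ¬B, ∀r.¬F, ∀s.¬E, …} (+ ∃-successors)
2. Hence (E ⊓ D) ⊑ (¬(∃s.E) ⊓ B): not entailed.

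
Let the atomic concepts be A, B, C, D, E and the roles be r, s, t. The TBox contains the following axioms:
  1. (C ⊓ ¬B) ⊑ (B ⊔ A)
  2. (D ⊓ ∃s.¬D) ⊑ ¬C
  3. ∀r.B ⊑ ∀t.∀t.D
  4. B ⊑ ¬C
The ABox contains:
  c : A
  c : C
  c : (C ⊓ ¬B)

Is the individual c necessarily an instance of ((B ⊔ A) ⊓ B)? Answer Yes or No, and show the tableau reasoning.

1. c : ((B ⊔ A) ⊓ B)?  L(c) = {A, C, (C ⊓ ¬B)} ∪ {((¬B ⊓ ¬A) ⊔ ¬B)}
   apply at c: (C ⊓ ¬B)⊑(B ⊔ A)
   open: L(c) ⊇ {A, C, ¬B, ¬D, ∃r.¬B} (+ ∃-successors) — c ∉ ((B ⊔ A) ⊓ B) possible
2. Hence c : ((B ⊔ A) ⊓ B): not entailed.

No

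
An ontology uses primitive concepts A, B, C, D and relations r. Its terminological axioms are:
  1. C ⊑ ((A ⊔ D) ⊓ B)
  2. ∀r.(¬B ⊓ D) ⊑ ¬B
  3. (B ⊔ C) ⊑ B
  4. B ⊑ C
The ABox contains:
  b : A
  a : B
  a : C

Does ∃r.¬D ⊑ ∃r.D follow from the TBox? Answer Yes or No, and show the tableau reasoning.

1. ∃r.¬D ⊑ ∃r.D  ⇔  (∃r.¬D ⊓ ∀r.¬D) unsat w.r.t. T
   open: L(x₀) ⊇ {¬B, ¬C, ∀r.¬D, ∃r.¬D} (+ ∃-successors)
2. Hence ∃r.¬D ⊑ ∃r.D: not entailed.

No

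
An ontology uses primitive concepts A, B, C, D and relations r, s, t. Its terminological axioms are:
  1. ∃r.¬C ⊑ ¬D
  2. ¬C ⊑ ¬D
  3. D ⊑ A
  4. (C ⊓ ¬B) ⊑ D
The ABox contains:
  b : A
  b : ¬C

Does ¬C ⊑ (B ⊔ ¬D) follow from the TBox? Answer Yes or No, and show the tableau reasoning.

Yes

1. ¬C ⊑ (B ⊔ ¬D)  ⇔  (¬C ⊓ (¬B ⊓ D)) unsat w.r.t. T
   all branches close; clash {D, ¬D} at x₀
2. Hence ¬C ⊑ (B ⊔ ¬D): entailed.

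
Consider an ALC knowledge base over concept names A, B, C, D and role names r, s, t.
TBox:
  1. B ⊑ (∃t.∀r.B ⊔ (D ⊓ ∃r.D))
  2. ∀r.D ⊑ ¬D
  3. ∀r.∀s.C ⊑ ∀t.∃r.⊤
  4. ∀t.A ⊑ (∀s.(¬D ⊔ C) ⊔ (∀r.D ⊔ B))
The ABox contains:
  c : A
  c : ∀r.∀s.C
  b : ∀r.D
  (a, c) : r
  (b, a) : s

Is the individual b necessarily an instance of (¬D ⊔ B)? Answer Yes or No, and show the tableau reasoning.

Yes

1. b : (¬D ⊔ B)?  L(b) = {∀r.D} ∪ {(D ⊓ ¬B)}
   clash {D, ¬D} at b — b ∈ (¬D ⊔ B)
2. Hence b : (¬D ⊔ B): entailed.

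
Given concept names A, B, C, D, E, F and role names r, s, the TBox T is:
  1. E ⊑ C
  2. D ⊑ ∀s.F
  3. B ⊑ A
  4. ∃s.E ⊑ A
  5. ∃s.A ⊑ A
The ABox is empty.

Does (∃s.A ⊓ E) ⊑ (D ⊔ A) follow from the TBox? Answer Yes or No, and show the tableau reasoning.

1. (∃s.A ⊓ E) ⊑ (D ⊔ A)  ⇔  ((∃s.A ⊓ E) ⊓ (¬D ⊓ ¬A)) unsat w.r.t. T
   all branches close; clash {A, ¬A} at x₀
2. Hence (∃s.A ⊓ E) ⊑ (D ⊔ A): entailed.

Yes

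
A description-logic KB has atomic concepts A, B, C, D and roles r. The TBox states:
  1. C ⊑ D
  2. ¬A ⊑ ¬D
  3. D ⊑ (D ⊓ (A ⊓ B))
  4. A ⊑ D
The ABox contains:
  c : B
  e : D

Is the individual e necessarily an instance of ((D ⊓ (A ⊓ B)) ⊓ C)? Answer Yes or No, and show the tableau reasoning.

1. e : ((D ⊓ (A ⊓ B)) ⊓ C)?  L(e) = {D} ∪ {((¬D ⊔ (¬A ⊔ ¬B)) ⊔ ¬C)}
   apply at e: D⊑(D ⊓ (A ⊓ B))
   open: L(e) ⊇ {A, B, D, ¬C} — e ∉ ((D ⊓ (A ⊓ B)) ⊓ C) possible
2. Hence e : ((D ⊓ (A ⊓ B)) ⊓ C): not entailed.

No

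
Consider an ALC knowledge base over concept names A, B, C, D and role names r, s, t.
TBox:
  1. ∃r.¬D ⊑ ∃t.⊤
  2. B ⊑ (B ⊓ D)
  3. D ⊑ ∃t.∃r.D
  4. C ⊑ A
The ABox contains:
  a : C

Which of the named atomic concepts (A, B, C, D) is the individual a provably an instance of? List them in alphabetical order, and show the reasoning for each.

1. a : A?  L(a) = {C} ∪ {¬A}
   clash {A, ¬A} at a — a ∈ A
2. a : B?  L(a) = {C} ∪ {¬B}
   apply at a: C⊑A
   open: L(a) ⊇ {A, C, ¬B, ¬D, ∀r.D} — a ∉ B possible
3. a : C?  L(a) = {C} ∪ {¬C}
   clash {C, ¬C} at a — a ∈ C
4. a : D?  L(a) = {C} ∪ {¬D}
   apply at a: C⊑A
   open: L(a) ⊇ {A, C, ¬B, ¬D, ∀r.D} — a ∉ D possible
5. Entailed for a: {A, C}

{A, C}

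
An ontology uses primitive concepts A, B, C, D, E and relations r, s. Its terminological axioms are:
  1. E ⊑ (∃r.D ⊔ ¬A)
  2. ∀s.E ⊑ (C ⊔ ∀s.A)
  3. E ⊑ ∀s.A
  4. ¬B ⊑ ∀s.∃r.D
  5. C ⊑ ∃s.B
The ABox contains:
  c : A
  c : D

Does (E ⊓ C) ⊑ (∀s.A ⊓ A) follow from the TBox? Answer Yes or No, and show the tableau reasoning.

No

1. (E ⊓ C) ⊑ (∀s.A ⊓ A)  ⇔  ((E ⊓ C) ⊓ (∃s.¬A ⊔ ¬A)) unsat w.r.t. T
   apply at x₀: E⊑(∃r.D ⊔ ¬A); E⊑∀s.A; C⊑∃s.B
   open: L(x₀) ⊇ {B, C, E, ¬A, ∀s.A, …} (+ ∃-successors)
2. Hence (E ⊓ C) ⊑ (∀s.A ⊓ A): not entailed.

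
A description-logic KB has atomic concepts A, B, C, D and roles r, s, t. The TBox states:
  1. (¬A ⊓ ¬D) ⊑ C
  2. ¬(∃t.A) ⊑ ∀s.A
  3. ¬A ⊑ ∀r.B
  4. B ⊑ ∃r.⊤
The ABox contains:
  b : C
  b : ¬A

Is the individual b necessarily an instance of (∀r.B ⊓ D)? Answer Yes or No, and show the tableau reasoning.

No

1. b : (∀r.B ⊓ D)?  L(b) = {C, ¬A} ∪ {(∃r.¬B ⊔ ¬D)}
   apply at b: ¬A⊑∀r.B
   open: L(b) ⊇ {C, ¬A, ¬B, ¬D, ∀r.B, …} (+ ∃-successors) — b ∉ (∀r.B ⊓ D) possible
2. Hence b : (∀r.B ⊓ D): not entailed.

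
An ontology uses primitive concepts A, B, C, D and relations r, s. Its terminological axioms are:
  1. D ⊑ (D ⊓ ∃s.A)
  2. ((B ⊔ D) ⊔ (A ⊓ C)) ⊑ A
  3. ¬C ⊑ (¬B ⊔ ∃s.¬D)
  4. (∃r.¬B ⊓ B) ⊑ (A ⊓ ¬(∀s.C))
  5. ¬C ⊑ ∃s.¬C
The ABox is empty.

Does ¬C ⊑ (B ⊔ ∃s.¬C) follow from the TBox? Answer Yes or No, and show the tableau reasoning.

1. ¬C ⊑ (B ⊔ ∃s.¬C)  ⇔  (¬C ⊓ (¬B ⊓ ∀s.C)) unsat w.r.t. T
   all branches close; clash {C, ¬C} at an ∃-successor
2. Hence ¬C ⊑ (B ⊔ ∃s.¬C): entailed.

Yes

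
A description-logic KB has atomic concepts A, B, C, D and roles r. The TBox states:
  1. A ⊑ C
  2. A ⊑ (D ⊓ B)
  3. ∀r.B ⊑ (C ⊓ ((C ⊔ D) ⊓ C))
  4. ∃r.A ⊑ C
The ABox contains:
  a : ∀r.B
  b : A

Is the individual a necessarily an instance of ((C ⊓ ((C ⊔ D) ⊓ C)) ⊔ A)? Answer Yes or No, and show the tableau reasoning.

Yes

1. a : ((C ⊓ ((C ⊔ D) ⊓ C)) ⊔ A)?  L(a) = {∀r.B} ∪ {((¬C ⊔ ((¬C ⊓ ¬D) ⊔ ¬C)) ⊓ ¬A)}
   clash {C, ¬C} at a — a ∈ ((C ⊓ ((C ⊔ D) ⊓ C)) ⊔ A)
2. Hence a : ((C ⊓ ((C ⊔ D) ⊓ C)) ⊔ A): entailed.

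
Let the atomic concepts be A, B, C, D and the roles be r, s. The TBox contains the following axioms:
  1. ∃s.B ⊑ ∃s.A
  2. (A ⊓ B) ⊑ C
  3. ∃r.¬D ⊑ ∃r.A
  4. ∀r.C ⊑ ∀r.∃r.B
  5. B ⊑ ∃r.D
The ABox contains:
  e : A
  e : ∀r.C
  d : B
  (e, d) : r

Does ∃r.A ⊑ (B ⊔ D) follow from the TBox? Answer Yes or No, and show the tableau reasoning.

No

1. ∃r.A ⊑ (B ⊔ D)  ⇔  (∃r.A ⊓ (¬B ⊓ ¬D)) unsat w.r.t. T
   open: L(x₀) ⊇ {¬B, ¬D, ∀s.¬B, ∃r.A, ∃r.¬C} (+ ∃-successors)
2. Hence ∃r.A ⊑ (B ⊔ D): not entailed.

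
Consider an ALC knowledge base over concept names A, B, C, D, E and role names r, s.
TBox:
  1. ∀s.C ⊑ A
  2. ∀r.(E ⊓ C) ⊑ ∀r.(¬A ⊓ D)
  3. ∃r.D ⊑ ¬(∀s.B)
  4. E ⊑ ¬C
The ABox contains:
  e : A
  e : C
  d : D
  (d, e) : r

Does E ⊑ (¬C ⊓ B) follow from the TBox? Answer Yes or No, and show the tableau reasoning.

1. E ⊑ (¬C ⊓ B)  ⇔  (E ⊓ (C ⊔ ¬B)) unsat w.r.t. T
   apply at x₀: E⊑¬C
   open: L(x₀) ⊇ {E, ¬B, ¬C, ∀r.¬D, ∃r.(¬E ⊔ ¬C), …} (+ ∃-successors)
2. Hence E ⊑ (¬C ⊓ B): not entailed.

No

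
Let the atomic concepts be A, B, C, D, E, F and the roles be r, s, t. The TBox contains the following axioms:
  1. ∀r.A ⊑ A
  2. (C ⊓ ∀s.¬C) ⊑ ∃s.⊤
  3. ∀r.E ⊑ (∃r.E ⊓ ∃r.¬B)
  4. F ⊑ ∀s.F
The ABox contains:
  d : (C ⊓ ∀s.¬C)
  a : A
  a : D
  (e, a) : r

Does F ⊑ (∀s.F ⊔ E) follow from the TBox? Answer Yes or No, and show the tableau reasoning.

1. F ⊑ (∀s.F ⊔ E)  ⇔  (F ⊓ (∃s.¬F ⊓ ¬E)) unsat w.r.t. T
   all branches close; clash {F, ¬F} at an ∃-successor
2. Hence F ⊑ (∀s.F ⊔ E): entailed.

Yes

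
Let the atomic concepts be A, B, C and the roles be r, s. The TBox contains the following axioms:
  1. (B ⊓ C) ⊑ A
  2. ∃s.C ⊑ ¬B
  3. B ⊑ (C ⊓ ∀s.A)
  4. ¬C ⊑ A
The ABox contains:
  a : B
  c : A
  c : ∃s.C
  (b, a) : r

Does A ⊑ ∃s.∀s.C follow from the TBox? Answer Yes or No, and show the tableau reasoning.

No

1. A ⊑ ∃s.∀s.C  ⇔  (A ⊓ ∀s.∃s.¬C) unsat w.r.t. T
   open: L(x₀) ⊇ {A, ¬B, ∀s.∃s.¬C}
2. Hence A ⊑ ∃s.∀s.C: not entailed.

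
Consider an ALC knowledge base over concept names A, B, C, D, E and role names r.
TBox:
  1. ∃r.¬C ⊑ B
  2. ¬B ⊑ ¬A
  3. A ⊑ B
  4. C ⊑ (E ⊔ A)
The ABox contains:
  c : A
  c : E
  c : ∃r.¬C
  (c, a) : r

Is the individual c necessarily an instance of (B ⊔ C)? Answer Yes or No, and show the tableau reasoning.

1. c : (B ⊔ C)?  L(c) = {A, E, ∃r.¬C} ∪ {(¬B ⊓ ¬C)}
   clash {A, ¬A} at c — c ∈ (B ⊔ C)
2. Hence c : (B ⊔ C): entailed.

Yes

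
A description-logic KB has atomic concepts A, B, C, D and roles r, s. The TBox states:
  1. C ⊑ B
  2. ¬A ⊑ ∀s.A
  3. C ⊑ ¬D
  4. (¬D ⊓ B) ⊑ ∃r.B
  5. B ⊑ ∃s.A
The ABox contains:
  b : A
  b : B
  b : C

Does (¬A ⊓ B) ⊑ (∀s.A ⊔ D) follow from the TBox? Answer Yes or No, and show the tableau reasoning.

Yes

1. (¬A ⊓ B) ⊑ (∀s.A ⊔ D)  ⇔  ((¬A ⊓ B) ⊓ (∃s.¬A ⊓ ¬D)) unsat w.r.t. T
   all branches close; clash {A, ¬A} at an ∃-successor
2. Hence (¬A ⊓ B) ⊑ (∀s.A ⊔ D): entailed.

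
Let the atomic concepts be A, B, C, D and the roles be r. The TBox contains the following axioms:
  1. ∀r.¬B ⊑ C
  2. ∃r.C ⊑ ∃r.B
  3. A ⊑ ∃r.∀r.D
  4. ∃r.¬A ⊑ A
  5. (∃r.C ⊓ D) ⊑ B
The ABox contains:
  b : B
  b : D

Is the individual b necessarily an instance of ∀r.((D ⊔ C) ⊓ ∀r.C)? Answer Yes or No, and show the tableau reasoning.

1. b : ∀r.((D ⊔ C) ⊓ ∀r.C)?  L(b) = {B, D} ∪ {∃r.((¬D ⊓ ¬C) ⊔ ∃r.¬C)}
   open: L(b) ⊇ {B, D, ¬A, ∀r.A, ∃r.((¬D ⊓ ¬C) ⊔ ∃r.¬C), …} (+ ∃-successors) — b ∉ ∀r.((D ⊔ C) ⊓ ∀r.C) possible
2. Hence b : ∀r.((D ⊔ C) ⊓ ∀r.C): not entailed.

No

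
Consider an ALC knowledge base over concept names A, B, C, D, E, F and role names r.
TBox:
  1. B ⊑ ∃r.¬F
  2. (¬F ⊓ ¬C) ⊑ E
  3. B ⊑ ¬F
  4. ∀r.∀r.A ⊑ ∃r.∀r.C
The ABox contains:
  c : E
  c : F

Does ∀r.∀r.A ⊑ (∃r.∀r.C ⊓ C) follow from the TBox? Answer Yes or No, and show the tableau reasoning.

No

1. ∀r.∀r.A ⊑ (∃r.∀r.C ⊓ C)  ⇔  (∀r.∀r.A ⊓ (∀r.∃r.¬C ⊔ ¬C)) unsat w.r.t. T
   apply at x₀: ∀r.∀r.A⊑∃r.∀r.C
   open: L(x₀) ⊇ {F, ¬B, ¬C, ∀r.∀r.A, ∃r.∀r.C} (+ ∃-successors)
2. Hence ∀r.∀r.A ⊑ (∃r.∀r.C ⊓ C): not entailed.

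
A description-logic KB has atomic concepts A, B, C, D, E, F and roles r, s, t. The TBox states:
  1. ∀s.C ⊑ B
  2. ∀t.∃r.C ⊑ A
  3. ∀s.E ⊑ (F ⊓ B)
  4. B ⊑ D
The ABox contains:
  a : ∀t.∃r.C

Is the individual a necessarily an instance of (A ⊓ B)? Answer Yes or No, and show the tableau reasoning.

1. a : (A ⊓ B)?  L(a) = {∀t.∃r.C} ∪ {(¬A ⊔ ¬B)}
   apply at a: ∀t.∃r.C⊑A
   open: L(a) ⊇ {A, ¬B, ∀t.∃r.C, ∃s.¬C, ∃s.¬E} (+ ∃-successors) — a ∉ (A ⊓ B) possible
2. Hence a : (A ⊓ B): not entailed.

No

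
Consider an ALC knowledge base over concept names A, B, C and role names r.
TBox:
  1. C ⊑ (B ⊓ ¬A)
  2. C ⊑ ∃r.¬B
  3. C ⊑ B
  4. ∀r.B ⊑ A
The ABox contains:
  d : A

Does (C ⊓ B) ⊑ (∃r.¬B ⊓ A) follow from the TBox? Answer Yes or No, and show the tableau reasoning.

No

1. (C ⊓ B) ⊑ (∃r.¬B ⊓ A)  ⇔  ((C ⊓ B) ⊓ (∀r.B ⊔ ¬A)) unsat w.r.t. T
   apply at x₀: C⊑(B ⊓ ¬A); C⊑∃r.¬B
   open: L(x₀) ⊇ {B, C, ¬A, ∃r.¬B} (+ ∃-successors)
2. Hence (C ⊓ B) ⊑ (∃r.¬B ⊓ A): not entailed.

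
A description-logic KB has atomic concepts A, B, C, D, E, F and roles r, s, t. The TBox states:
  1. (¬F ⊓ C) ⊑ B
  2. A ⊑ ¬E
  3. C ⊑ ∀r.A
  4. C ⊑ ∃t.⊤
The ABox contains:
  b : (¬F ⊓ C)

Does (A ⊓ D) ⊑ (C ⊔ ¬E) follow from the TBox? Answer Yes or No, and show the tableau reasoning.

1. (A ⊓ D) ⊑ (C ⊔ ¬E)  ⇔  ((A ⊓ D) ⊓ (¬C ⊓ E)) unsat w.r.t. T
   all branches close; clash {E, ¬E} at x₀
2. Hence (A ⊓ D) ⊑ (C ⊔ ¬E): entailed.

Yes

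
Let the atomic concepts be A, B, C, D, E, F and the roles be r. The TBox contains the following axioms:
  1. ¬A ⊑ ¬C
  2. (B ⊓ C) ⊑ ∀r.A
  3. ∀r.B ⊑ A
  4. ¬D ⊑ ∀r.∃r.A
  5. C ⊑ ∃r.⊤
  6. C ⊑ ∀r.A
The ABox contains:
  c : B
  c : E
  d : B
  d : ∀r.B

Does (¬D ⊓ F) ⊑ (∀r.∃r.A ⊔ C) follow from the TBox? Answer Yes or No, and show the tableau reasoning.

Yes

1. (¬D ⊓ F) ⊑ (∀r.∃r.A ⊔ C)  ⇔  ((¬D ⊓ F) ⊓ (∃r.∀r.¬A ⊓ ¬C)) unsat w.r.t. T
   all branches close; clash {A, ¬A} at an ∃-successor
2. Hence (¬D ⊓ F) ⊑ (∀r.∃r.A ⊔ C): entailed.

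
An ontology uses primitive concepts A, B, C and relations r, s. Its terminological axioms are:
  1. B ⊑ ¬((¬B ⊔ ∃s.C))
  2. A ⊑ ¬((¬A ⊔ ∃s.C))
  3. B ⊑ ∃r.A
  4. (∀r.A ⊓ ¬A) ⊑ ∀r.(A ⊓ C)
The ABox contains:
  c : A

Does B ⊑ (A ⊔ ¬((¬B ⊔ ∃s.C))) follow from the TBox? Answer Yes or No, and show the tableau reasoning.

Yes

1. B ⊑ (A ⊔ ¬((¬B ⊔ ∃s.C)))  ⇔  (B ⊓ (¬A ⊓ (¬B ⊔ ∃s.C))) unsat w.r.t. T
   all branches close; clash {C, ¬C} at an ∃-successor
2. Hence B ⊑ (A ⊔ ¬((¬B ⊔ ∃s.C))): entailed.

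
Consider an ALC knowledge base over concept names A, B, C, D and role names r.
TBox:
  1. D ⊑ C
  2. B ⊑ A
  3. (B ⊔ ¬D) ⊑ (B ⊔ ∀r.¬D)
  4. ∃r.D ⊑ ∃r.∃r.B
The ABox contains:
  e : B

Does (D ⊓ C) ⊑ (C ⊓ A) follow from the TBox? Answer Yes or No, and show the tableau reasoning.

1. (D ⊓ C) ⊑ (C ⊓ A)  ⇔  ((D ⊓ C) ⊓ (¬C ⊔ ¬A)) unsat w.r.t. T
   open: L(x₀) ⊇ {C, D, ¬A, ¬B, ∀r.¬D}
2. Hence (D ⊓ C) ⊑ (C ⊓ A): not entailed.

No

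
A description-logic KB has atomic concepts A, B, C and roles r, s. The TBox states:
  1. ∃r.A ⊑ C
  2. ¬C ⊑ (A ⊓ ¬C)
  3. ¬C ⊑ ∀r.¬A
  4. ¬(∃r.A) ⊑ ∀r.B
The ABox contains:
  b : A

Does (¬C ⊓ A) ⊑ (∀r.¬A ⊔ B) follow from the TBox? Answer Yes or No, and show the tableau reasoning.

Yes

1. (¬C ⊓ A) ⊑ (∀r.¬A ⊔ B)  ⇔  ((¬C ⊓ A) ⊓ (∃r.A ⊓ ¬B)) unsat w.r.t. T
   all branches close; clash {A, ¬A} at an ∃-successor
2. Hence (¬C ⊓ A) ⊑ (∀r.¬A ⊔ B): entailed.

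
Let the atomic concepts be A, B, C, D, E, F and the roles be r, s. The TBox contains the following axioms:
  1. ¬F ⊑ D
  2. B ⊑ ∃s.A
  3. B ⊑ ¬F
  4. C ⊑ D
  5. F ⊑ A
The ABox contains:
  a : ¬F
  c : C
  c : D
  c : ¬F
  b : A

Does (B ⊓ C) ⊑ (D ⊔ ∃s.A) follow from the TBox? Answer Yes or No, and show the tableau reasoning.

1. (B ⊓ C) ⊑ (D ⊔ ∃s.A)  ⇔  ((B ⊓ C) ⊓ (¬D ⊓ ∀s.¬A)) unsat w.r.t. T
   all branches close; clash {D, ¬D} at x₀
2. Hence (B ⊓ C) ⊑ (D ⊔ ∃s.A): entailed.

Yes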